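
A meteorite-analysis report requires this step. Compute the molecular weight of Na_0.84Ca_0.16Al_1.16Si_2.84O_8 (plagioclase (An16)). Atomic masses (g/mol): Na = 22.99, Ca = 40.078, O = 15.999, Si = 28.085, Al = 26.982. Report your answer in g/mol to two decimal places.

264.78 g/mol

M = 0.84×22.99 + 0.16×40.078 + 1.16×26.982 + 2.84×28.085 + 8×15.999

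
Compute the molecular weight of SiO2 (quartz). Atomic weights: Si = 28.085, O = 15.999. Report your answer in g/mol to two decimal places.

The formula mass is the sum 1(28.085) + 2(15.999).

60.08 g/mol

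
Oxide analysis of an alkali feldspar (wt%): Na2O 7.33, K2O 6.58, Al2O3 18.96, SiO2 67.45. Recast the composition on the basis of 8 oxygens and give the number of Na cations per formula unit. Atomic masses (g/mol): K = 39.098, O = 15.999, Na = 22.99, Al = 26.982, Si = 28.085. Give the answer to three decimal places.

0.633 Na apfu

Na2O (M=61.979): mol = 0.11827; Na = 0.23654, O = 0.11827.
K2O (M=94.195): mol = 0.06986; K = 0.13972, O = 0.06986.
Al2O3 (M=101.961): mol = 0.18595; Al = 0.37190, O = 0.55785.
SiO2 (M=60.083): mol = 1.12261; Si = 1.12261, O = 2.24522.
ΣO = 2.99120; factor = 8/ΣO = 2.67451.
Na apfu = 0.23654 × 2.67451 = 0.633.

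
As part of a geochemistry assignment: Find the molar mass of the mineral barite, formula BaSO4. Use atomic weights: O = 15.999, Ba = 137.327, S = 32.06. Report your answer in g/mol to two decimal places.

233.38 g/mol

The formula mass is the sum 1×137.327 + 1×32.06 + 4×15.999.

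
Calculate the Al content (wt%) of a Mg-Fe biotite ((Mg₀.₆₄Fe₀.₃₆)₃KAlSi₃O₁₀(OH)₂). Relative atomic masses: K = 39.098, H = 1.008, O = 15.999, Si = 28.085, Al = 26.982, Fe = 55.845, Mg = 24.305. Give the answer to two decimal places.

5.98 wt%

Molar mass of (Mg₀.₆₄Fe₀.₃₆)₃KAlSi₃O₁₀(OH)₂: 1.92*24.305 + 1.08*55.845 + 1*39.098 + 1*26.982 + 3*28.085 + 12*15.999 + 2*1.008 = 451.317 g/mol.
Mass of Al per formula unit: 1 × 26.982 = 26.982 g.
Weight fraction Al = 26.982 / 451.317 = 0.0598.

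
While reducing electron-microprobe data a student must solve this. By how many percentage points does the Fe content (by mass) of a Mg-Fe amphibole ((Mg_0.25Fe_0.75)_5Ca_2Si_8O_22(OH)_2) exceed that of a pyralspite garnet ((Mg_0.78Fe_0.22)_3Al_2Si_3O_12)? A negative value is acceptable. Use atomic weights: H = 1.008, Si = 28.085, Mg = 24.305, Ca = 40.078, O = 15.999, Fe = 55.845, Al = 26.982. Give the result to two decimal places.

13.81 percentage points

Fe in (Mg_0.25Fe_0.75)_5Ca_2Si_8O_22(OH)_2: molar mass 930.628 g/mol; 3.75×55.845 = 209.419 g → 22.50 wt%.
Fe in (Mg_0.78Fe_0.22)_3Al_2Si_3O_12: molar mass 423.938 g/mol; 0.66×55.845 = 36.858 g → 8.69 wt%.
Difference = 22.50 − 8.69 = 13.81 percentage points.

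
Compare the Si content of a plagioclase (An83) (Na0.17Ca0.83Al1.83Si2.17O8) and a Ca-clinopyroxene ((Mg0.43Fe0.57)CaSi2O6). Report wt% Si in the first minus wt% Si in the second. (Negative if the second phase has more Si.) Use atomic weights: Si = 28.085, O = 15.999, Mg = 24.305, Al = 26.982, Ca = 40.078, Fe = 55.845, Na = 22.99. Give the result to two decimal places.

First mineral: 60.944 g Si in 275.487 g formula = 22.12 wt% Si.
Second mineral: 56.170 g Si in 234.525 g formula = 23.95 wt% Si.
22.12% − 23.95% gives a difference of -1.83 percentage points.

-1.83 percentage points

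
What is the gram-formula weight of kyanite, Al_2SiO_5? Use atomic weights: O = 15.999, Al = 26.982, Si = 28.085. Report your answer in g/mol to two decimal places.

The formula mass is the sum 2(26.982) + 1(28.085) + 5(15.999).

162.04 g/mol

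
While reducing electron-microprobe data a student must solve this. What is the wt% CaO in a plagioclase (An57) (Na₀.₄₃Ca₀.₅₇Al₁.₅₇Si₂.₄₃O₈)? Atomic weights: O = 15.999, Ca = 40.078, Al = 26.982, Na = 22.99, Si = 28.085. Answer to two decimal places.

M(Na₀.₄₃Ca₀.₅₇Al₁.₅₇Si₂.₄₃O₈) = 271.330 g/mol; M(CaO) = 56.077 g/mol.
Moles CaO per formula unit = 0.57 Ca ÷ 1 = 0.5700.
CaO fraction = (0.5700 × 56.077) / 271.330 = 31.964/271.330 = 0.1178.

11.78 wt%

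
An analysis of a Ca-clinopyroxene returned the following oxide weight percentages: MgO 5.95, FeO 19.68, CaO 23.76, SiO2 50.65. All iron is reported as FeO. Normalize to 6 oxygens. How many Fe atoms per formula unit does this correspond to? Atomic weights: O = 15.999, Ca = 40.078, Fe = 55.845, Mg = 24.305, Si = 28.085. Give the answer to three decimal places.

0.649 Fe apfu

MgO (M=40.304): mol = 0.14763; Mg = 0.14763, O = 0.14763.
FeO (M=71.844): mol = 0.27393; Fe = 0.27393, O = 0.27393.
CaO (M=56.077): mol = 0.42370; Ca = 0.42370, O = 0.42370.
SiO2 (M=60.083): mol = 0.84300; Si = 0.84300, O = 1.68600.
ΣO = 2.53126; factor = 6/ΣO = 2.37036.
Fe apfu = 0.27393 × 2.37036 = 0.649.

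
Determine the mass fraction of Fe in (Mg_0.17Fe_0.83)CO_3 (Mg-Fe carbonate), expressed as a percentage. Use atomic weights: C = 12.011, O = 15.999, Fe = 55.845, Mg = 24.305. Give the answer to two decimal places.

41.95 weight percent

Molar mass of (Mg_0.17Fe_0.83)CO_3: 0.17×24.305 + 0.83×55.845 + 1×12.011 + 3×15.999 = 110.491 g/mol.
Mass of Fe per formula unit: 0.83 × 55.845 = 46.351 g.
Weight fraction Fe = 46.351 / 110.491 = 0.4195.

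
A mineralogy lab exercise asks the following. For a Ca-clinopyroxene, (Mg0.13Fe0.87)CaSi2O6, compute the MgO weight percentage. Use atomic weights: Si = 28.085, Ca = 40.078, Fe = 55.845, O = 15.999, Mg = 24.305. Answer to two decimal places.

M((Mg0.13Fe0.87)CaSi2O6) = 243.987 g/mol; M(MgO) = 40.304 g/mol.
Moles MgO per formula unit = 0.13 Mg ÷ 1 = 0.1300.
MgO fraction = (0.1300 × 40.304) / 243.987 = 5.240/243.987 = 0.0215.

2.15 wt%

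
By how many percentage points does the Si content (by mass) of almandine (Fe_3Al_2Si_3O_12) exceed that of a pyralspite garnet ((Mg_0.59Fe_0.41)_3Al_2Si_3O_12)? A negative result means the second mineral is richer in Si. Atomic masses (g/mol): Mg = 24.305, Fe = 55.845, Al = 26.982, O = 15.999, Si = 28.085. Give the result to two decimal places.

First mineral: 84.255 g Si in 497.742 g formula = 16.93 wt% Si.
Second mineral: 84.255 g Si in 441.916 g formula = 19.07 wt% Si.
16.93% − 19.07% gives a difference of -2.14 percentage points.

-2.14 percentage points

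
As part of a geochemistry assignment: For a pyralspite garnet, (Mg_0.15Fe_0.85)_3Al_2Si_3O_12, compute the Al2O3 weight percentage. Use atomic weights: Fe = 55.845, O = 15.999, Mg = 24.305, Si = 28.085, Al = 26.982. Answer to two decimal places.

M((Mg_0.15Fe_0.85)_3Al_2Si_3O_12) = 483.549 g/mol; M(Al2O3) = 101.961 g/mol.
Moles Al2O3 per formula unit = 2 Al ÷ 2 = 1.0000.
Al2O3 fraction = (1.0000 × 101.961) / 483.549 = 101.961/483.549 = 0.2109.

21.09 wt%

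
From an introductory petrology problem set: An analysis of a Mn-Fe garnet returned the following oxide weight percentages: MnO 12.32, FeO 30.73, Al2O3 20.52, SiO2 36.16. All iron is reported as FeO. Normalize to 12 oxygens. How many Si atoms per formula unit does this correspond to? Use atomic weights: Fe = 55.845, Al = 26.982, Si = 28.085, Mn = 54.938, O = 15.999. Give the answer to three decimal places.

MnO (M=70.937): mol = 0.17368; Mn = 0.17368, O = 0.17368.
FeO (M=71.844): mol = 0.42773; Fe = 0.42773, O = 0.42773.
Al2O3 (M=101.961): mol = 0.20125; Al = 0.40250, O = 0.60375.
SiO2 (M=60.083): mol = 0.60183; Si = 0.60183, O = 1.20366.
ΣO = 2.40882; factor = 12/ΣO = 4.98169.
Si apfu = 0.60183 × 4.98169 = 2.998.

2.998 Si apfu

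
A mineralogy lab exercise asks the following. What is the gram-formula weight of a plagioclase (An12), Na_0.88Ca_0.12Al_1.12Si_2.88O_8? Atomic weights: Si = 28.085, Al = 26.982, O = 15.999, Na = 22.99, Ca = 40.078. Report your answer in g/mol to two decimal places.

264.14 g/mol

The formula mass is the sum 0.88·22.99 + 0.12·40.078 + 1.12·26.982 + 2.88·28.085 + 8·15.999.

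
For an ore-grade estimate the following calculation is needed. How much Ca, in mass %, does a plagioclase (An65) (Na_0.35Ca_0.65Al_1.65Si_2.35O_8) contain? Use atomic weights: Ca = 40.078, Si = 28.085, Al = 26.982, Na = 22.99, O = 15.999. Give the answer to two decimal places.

9.56 mass %

M(Na_0.35Ca_0.65Al_1.65Si_2.35O_8) = 272.609 g/mol.
Ca contributes 0.65 × 40.078 = 26.051 g per mole.
26.051/272.609 = 0.0956 → 9.56%.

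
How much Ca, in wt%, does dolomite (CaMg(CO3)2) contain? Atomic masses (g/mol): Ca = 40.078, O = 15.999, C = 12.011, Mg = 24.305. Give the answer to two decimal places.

21.73 wt%

Molar mass of CaMg(CO3)2: 1·40.078 + 1·24.305 + 2·12.011 + 6·15.999 = 184.399 g/mol.
Mass of Ca per formula unit: 1 × 40.078 = 40.078 g.
Weight fraction Ca = 40.078 / 184.399 = 0.2173.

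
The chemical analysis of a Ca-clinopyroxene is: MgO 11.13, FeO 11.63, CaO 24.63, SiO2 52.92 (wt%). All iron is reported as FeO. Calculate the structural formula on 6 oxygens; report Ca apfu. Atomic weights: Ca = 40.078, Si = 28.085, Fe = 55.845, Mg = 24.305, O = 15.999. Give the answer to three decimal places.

0.999 Ca apfu

11.13 wt% MgO ÷ 40.304 g/mol = 0.27615 mol, giving 0.27615 Mg and 0.27615 O.
11.63 wt% FeO ÷ 71.844 g/mol = 0.16188 mol, giving 0.16188 Fe and 0.16188 O.
24.63 wt% CaO ÷ 56.077 g/mol = 0.43922 mol, giving 0.43922 Ca and 0.43922 O.
52.92 wt% SiO2 ÷ 60.083 g/mol = 0.88078 mol, giving 0.88078 Si and 1.76156 O.
Oxygen sums to 2.63881; scaling by 6/2.63881 = 2.27375 puts the formula on 6 O.
Ca: 0.43922 × 2.27375 = 0.999 atoms per formula unit.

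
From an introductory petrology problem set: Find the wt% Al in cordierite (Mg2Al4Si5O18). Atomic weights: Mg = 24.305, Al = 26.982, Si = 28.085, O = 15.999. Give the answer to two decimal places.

M(Mg2Al4Si5O18) = 584.945 g/mol.
Al contributes 4 × 26.982 = 107.928 g per mole.
107.928/584.945 = 0.1845 → 18.45%.

18.45 weight percent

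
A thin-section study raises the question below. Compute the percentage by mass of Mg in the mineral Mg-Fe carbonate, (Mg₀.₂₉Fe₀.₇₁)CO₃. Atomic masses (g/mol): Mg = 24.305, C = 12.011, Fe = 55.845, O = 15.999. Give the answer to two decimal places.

Formula mass = 0.29·24.305 + 0.71·55.845 + 1·12.011 + 3·15.999 = 106.706 g/mol, of which 7.048 g is Mg.
So Mg makes up 7.048/106.706 = 0.0661 of the mass, i.e. 6.61%.

6.61 weight percent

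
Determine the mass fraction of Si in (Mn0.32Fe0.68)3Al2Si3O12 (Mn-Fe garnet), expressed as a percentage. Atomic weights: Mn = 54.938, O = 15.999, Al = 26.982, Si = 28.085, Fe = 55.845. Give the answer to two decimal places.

16.96 wt%

Molar mass of (Mn0.32Fe0.68)3Al2Si3O12: 0.96·54.938 + 2.04·55.845 + 2·26.982 + 3·28.085 + 12·15.999 = 496.871 g/mol.
Mass of Si per formula unit: 3 × 28.085 = 84.255 g.
Weight fraction Si = 84.255 / 496.871 = 0.1696.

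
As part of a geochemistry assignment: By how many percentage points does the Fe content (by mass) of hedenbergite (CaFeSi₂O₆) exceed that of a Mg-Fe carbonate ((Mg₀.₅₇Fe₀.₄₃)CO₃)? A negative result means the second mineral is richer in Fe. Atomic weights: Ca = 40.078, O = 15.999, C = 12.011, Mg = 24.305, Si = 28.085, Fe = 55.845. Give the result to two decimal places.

Fe in CaFeSi₂O₆: molar mass 248.087 g/mol; 1×55.845 = 55.845 g → 22.51 wt%.
Fe in (Mg₀.₅₇Fe₀.₄₃)CO₃: molar mass 97.875 g/mol; 0.43×55.845 = 24.013 g → 24.53 wt%.
Difference = 22.51 − 24.53 = -2.02 percentage points.

-2.02 percentage points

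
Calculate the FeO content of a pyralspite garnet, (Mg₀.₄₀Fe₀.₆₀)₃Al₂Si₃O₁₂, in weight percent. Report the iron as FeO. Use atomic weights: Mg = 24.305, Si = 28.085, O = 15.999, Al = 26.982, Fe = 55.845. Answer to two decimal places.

28.12 wt%

Formula mass = 459.894 g/mol.
1.80 Fe → 1.8000 mol FeO per formula unit; M(FeO) = 71.844, so FeO mass = 129.319 g.
129.319/459.894 × 100 = 28.12 wt%.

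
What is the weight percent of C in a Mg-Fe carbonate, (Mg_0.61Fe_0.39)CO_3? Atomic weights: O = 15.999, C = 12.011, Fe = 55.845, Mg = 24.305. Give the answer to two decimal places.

12.43 wt%

Formula mass = 0.61*24.305 + 0.39*55.845 + 1*12.011 + 3*15.999 = 96.614 g/mol, of which 12.011 g is C.
So C makes up 12.011/96.614 = 0.1243 of the mass, i.e. 12.43%.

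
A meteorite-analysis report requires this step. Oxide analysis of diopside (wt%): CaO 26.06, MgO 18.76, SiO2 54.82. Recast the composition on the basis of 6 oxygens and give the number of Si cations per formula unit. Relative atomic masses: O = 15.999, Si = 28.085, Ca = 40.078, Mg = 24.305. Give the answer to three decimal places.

CaO (M=56.077): mol = 0.46472; Ca = 0.46472, O = 0.46472.
MgO (M=40.304): mol = 0.46546; Mg = 0.46546, O = 0.46546.
SiO2 (M=60.083): mol = 0.91240; Si = 0.91240, O = 1.82480.
ΣO = 2.75498; factor = 6/ΣO = 2.17787.
Si apfu = 0.91240 × 2.17787 = 1.987.

1.987 Si apfu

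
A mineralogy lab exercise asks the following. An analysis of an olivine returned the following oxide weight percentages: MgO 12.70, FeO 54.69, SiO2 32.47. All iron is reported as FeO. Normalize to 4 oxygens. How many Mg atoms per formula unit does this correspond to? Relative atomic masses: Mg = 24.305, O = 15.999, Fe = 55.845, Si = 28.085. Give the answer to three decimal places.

0.584 Mg apfu

MgO (M=40.304): mol = 0.31511; Mg = 0.31511, O = 0.31511.
FeO (M=71.844): mol = 0.76123; Fe = 0.76123, O = 0.76123.
SiO2 (M=60.083): mol = 0.54042; Si = 0.54042, O = 1.08084.
ΣO = 2.15718; factor = 4/ΣO = 1.85427.
Mg apfu = 0.31511 × 1.85427 = 0.584.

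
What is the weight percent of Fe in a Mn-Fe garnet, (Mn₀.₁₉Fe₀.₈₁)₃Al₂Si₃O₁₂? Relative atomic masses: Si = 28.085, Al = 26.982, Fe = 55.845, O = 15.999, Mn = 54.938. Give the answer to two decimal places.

27.29 wt%

Formula mass = 0.57·54.938 + 2.43·55.845 + 2·26.982 + 3·28.085 + 12·15.999 = 497.225 g/mol, of which 135.703 g is Fe.
So Fe makes up 135.703/497.225 = 0.2729 of the mass, i.e. 27.29%.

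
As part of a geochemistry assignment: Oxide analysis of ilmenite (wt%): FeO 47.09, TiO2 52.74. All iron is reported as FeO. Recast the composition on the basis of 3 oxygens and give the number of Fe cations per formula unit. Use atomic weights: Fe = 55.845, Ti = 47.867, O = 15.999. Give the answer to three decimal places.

FeO (M=71.844): mol = 0.65545; Fe = 0.65545, O = 0.65545.
TiO2 (M=79.865): mol = 0.66036; Ti = 0.66036, O = 1.32072.
ΣO = 1.97617; factor = 3/ΣO = 1.51809.
Fe apfu = 0.65545 × 1.51809 = 0.995.

0.995 Fe apfu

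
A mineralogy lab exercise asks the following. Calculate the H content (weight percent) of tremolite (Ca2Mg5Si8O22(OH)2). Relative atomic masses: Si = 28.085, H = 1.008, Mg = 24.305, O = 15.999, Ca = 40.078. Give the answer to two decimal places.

0.25 weight percent

Formula mass = 2×40.078 + 5×24.305 + 8×28.085 + 24×15.999 + 2×1.008 = 812.353 g/mol, of which 2.016 g is H.
So H makes up 2.016/812.353 = 0.0025 of the mass, i.e. 0.25%.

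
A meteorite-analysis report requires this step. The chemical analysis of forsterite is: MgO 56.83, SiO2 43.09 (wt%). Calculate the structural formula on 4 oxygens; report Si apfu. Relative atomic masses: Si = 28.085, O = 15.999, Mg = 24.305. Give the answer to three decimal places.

56.83 wt% MgO ÷ 40.304 g/mol = 1.41003 mol, giving 1.41003 Mg and 1.41003 O.
43.09 wt% SiO2 ÷ 60.083 g/mol = 0.71717 mol, giving 0.71717 Si and 1.43434 O.
Oxygen sums to 2.84437; scaling by 4/2.84437 = 1.40629 puts the formula on 4 O.
Si: 0.71717 × 1.40629 = 1.009 atoms per formula unit.

1.009 Si apfu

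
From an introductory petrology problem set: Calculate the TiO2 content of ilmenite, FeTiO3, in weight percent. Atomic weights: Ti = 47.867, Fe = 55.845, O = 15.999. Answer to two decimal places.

Formula mass = 151.709 g/mol.
1 Ti → 1.0000 mol TiO2 per formula unit; M(TiO2) = 79.865, so TiO2 mass = 79.865 g.
79.865/151.709 × 100 = 52.64 wt%.

52.64 wt%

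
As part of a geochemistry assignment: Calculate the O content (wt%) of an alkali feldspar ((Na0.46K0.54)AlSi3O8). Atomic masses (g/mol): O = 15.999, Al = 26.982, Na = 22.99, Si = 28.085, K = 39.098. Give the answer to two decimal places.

Formula mass = 0.46*22.99 + 0.54*39.098 + 1*26.982 + 3*28.085 + 8*15.999 = 270.917 g/mol, of which 127.992 g is O.
So O makes up 127.992/270.917 = 0.4724 of the mass, i.e. 47.24%.

47.24 wt%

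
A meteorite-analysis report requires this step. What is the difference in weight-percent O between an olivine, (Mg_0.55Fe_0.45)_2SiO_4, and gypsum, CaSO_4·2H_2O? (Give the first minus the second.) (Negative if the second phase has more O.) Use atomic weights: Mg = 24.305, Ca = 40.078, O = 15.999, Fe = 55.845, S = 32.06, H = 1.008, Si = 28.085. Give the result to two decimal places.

-17.91 percentage points

M((Mg_0.55Fe_0.45)_2SiO_4) = 169.077 g/mol, so wt% O = 63.996/169.077 × 100 = 37.85%.
M(CaSO_4·2H_2O) = 172.164 g/mol, so wt% O = 95.994/172.164 × 100 = 55.76%.
37.85 − 55.76 = -17.91 pp.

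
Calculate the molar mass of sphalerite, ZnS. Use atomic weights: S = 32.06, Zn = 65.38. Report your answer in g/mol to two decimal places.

97.44 g/mol

M = 1*65.38 + 1*32.06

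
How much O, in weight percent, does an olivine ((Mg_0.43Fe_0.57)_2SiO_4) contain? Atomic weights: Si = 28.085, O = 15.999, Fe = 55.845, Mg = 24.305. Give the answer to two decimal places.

36.23 weight percent

Molar mass of (Mg_0.43Fe_0.57)_2SiO_4: 0.86·24.305 + 1.14·55.845 + 1·28.085 + 4·15.999 = 176.647 g/mol.
Mass of O per formula unit: 4 × 15.999 = 63.996 g.
Weight fraction O = 63.996 / 176.647 = 0.3623.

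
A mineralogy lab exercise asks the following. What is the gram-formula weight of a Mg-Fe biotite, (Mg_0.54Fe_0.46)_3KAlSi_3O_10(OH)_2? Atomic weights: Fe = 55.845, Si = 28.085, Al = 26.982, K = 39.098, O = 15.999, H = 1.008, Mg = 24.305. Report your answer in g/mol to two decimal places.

460.78 g/mol

The formula mass is the sum 1.62×24.305 + 1.38×55.845 + 1×39.098 + 1×26.982 + 3×28.085 + 12×15.999 + 2×1.008.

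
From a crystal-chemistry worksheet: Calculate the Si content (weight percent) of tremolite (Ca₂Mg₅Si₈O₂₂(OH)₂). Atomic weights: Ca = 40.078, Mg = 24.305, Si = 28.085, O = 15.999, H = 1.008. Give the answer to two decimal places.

Formula mass = 2·40.078 + 5·24.305 + 8·28.085 + 24·15.999 + 2·1.008 = 812.353 g/mol, of which 224.680 g is Si.
So Si makes up 224.680/812.353 = 0.2766 of the mass, i.e. 27.66%.

27.66 weight percent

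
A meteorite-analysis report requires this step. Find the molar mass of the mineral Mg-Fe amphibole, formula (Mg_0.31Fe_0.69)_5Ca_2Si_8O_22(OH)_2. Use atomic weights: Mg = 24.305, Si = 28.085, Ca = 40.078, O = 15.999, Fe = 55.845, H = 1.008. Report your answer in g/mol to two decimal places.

The formula mass is the sum 1.55*24.305 + 3.45*55.845 + 2*40.078 + 8*28.085 + 24*15.999 + 2*1.008.

921.17 g/mol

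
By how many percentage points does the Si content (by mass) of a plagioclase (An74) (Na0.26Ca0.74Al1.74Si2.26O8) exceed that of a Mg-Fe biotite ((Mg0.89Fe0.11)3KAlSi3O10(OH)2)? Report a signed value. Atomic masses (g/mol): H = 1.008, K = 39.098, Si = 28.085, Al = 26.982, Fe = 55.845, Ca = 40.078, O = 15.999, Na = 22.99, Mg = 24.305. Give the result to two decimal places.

3.46 percentage points

Si in Na0.26Ca0.74Al1.74Si2.26O8: molar mass 274.048 g/mol; 2.26×28.085 = 63.472 g → 23.16 wt%.
Si in (Mg0.89Fe0.11)3KAlSi3O10(OH)2: molar mass 427.662 g/mol; 3×28.085 = 84.255 g → 19.70 wt%.
Difference = 23.16 − 19.70 = 3.46 percentage points.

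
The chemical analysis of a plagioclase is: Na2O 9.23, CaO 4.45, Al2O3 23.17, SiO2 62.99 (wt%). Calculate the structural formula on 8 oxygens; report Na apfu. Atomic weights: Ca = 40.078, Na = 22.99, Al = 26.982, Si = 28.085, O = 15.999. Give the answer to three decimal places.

0.792 Na apfu

Na2O (M=61.979): mol = 0.14892; Na = 0.29784, O = 0.14892.
CaO (M=56.077): mol = 0.07936; Ca = 0.07936, O = 0.07936.
Al2O3 (M=101.961): mol = 0.22724; Al = 0.45448, O = 0.68172.
SiO2 (M=60.083): mol = 1.04838; Si = 1.04838, O = 2.09676.
ΣO = 3.00676; factor = 8/ΣO = 2.66067.
Na apfu = 0.29784 × 2.66067 = 0.792.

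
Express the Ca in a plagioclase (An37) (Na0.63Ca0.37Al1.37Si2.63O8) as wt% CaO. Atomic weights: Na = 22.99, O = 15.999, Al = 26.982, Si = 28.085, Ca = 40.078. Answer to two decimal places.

M(Na0.63Ca0.37Al1.37Si2.63O8) = 268.133 g/mol; M(CaO) = 56.077 g/mol.
Moles CaO per formula unit = 0.37 Ca ÷ 1 = 0.3700.
CaO fraction = (0.3700 × 56.077) / 268.133 = 20.748/268.133 = 0.0774.

7.74 wt%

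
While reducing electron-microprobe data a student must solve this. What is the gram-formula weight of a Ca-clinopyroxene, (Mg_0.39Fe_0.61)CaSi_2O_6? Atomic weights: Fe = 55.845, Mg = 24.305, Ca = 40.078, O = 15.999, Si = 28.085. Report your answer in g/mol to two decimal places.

235.79 g/mol

M = 0.39(24.305) + 0.61(55.845) + 1(40.078) + 2(28.085) + 6(15.999)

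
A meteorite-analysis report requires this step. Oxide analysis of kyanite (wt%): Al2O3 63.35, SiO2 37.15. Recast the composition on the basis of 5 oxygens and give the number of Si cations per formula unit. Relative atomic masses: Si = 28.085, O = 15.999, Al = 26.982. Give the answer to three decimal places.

0.997 Si apfu

Al2O3 (M=101.961): mol = 0.62132; Al = 1.24264, O = 1.86396.
SiO2 (M=60.083): mol = 0.61831; Si = 0.61831, O = 1.23662.
ΣO = 3.10058; factor = 5/ΣO = 1.61260.
Si apfu = 0.61831 × 1.61260 = 0.997.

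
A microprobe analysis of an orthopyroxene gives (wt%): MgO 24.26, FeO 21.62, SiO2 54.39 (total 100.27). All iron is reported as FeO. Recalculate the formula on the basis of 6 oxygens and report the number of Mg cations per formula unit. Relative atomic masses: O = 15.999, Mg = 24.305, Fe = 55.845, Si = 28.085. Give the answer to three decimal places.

1.331 Mg apfu

MgO: 24.26/40.304 = 0.60193 mol → 0.60193 mol Mg, 0.60193 mol O.
FeO: 21.62/71.844 = 0.30093 mol → 0.30093 mol Fe, 0.30093 mol O.
SiO2: 54.39/60.083 = 0.90525 mol → 0.90525 mol Si, 1.81050 mol O.
Total oxygen = 2.71336 mol. Normalization factor = 6/2.71336 = 2.21128.
Mg per 6 O = 0.60193 × 2.21128 = 1.331.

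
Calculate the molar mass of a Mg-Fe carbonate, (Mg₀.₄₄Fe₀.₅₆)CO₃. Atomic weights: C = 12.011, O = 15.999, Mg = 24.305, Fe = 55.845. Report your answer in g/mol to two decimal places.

101.98 g/mol

Mg: 0.44 × 24.305 = 10.6942
Fe: 0.56 × 55.845 = 31.2732
C: 1 × 12.011 = 12.0110
O: 3 × 15.999 = 47.9970
Summing the contributions gives the formula mass.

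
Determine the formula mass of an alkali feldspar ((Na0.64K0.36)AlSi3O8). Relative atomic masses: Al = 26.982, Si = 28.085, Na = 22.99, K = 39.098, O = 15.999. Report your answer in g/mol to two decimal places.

268.02 g/mol

M = 0.64×22.99 + 0.36×39.098 + 1×26.982 + 3×28.085 + 8×15.999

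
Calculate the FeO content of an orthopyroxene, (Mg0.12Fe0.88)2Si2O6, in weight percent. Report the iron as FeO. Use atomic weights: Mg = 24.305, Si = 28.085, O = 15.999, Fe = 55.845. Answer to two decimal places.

Molar mass of (Mg0.12Fe0.88)2Si2O6 = 0.24·24.305 + 1.76·55.845 + 2·28.085 + 6·15.999 = 256.284 g/mol.
Each formula unit contains 1.76 Fe, equivalent to 1.76/1 = 1.7600 mol FeO.
M(FeO) = 1×55.845 + 1×15.999 = 71.844 g/mol.
Mass of FeO per formula unit = 1.7600 × 71.844 = 126.445 g.
FeO wt% = 126.445 / 256.284 × 100 = 49.34%.

49.34 wt%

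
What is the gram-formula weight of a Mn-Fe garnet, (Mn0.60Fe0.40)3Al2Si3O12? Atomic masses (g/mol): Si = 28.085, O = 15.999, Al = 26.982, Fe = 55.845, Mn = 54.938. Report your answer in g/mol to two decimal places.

496.11 g/mol

Mn: 1.80 × 54.938 = 98.8884
Fe: 1.20 × 55.845 = 67.0140
Al: 2 × 26.982 = 53.9640
Si: 3 × 28.085 = 84.2550
O: 12 × 15.999 = 191.9880
Summing the contributions gives the formula mass.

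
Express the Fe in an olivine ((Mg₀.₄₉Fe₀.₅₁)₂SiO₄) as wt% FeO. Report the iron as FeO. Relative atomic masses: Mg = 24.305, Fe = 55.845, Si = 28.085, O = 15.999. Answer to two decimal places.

42.39 wt%

M((Mg₀.₄₉Fe₀.₅₁)₂SiO₄) = 172.862 g/mol; M(FeO) = 71.844 g/mol.
Moles FeO per formula unit = 1.02 Fe ÷ 1 = 1.0200.
FeO fraction = (1.0200 × 71.844) / 172.862 = 73.281/172.862 = 0.4239.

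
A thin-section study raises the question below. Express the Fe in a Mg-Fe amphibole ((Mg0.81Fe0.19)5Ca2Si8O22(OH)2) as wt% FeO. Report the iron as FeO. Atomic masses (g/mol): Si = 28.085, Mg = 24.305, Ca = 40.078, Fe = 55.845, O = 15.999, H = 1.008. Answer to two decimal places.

M((Mg0.81Fe0.19)5Ca2Si8O22(OH)2) = 842.316 g/mol; M(FeO) = 71.844 g/mol.
Moles FeO per formula unit = 0.95 Fe ÷ 1 = 0.9500.
FeO fraction = (0.9500 × 71.844) / 842.316 = 68.252/842.316 = 0.0810.

8.10 wt%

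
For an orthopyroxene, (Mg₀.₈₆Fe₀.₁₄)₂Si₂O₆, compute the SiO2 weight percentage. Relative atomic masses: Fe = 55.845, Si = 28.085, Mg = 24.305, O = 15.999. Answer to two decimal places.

57.33 wt%

Molar mass of (Mg₀.₈₆Fe₀.₁₄)₂Si₂O₆ = 1.72·24.305 + 0.28·55.845 + 2·28.085 + 6·15.999 = 209.605 g/mol.
Each formula unit contains 2 Si, equivalent to 2/1 = 2.0000 mol SiO2.
M(SiO2) = 1×28.085 + 2×15.999 = 60.083 g/mol.
Mass of SiO2 per formula unit = 2.0000 × 60.083 = 120.166 g.
SiO2 wt% = 120.166 / 209.605 × 100 = 57.33%.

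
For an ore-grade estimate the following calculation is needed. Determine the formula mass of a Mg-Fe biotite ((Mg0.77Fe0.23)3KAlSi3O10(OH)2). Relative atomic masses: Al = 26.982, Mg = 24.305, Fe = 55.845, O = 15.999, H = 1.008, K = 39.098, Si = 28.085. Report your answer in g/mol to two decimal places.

439.02 g/mol

M = 2.31(24.305) + 0.69(55.845) + 1(39.098) + 1(26.982) + 3(28.085) + 12(15.999) + 2(1.008)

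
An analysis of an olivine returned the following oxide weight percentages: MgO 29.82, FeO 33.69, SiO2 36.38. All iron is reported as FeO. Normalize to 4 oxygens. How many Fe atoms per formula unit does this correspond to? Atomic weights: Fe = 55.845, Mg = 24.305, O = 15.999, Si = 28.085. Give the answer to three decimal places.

0.775 Fe apfu

MgO (M=40.304): mol = 0.73988; Mg = 0.73988, O = 0.73988.
FeO (M=71.844): mol = 0.46893; Fe = 0.46893, O = 0.46893.
SiO2 (M=60.083): mol = 0.60550; Si = 0.60550, O = 1.21100.
ΣO = 2.41981; factor = 4/ΣO = 1.65302.
Fe apfu = 0.46893 × 1.65302 = 0.775.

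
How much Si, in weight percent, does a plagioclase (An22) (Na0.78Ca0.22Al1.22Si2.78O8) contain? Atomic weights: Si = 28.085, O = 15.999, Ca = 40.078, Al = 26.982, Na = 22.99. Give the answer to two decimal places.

Molar mass of Na0.78Ca0.22Al1.22Si2.78O8: 0.78×22.99 + 0.22×40.078 + 1.22×26.982 + 2.78×28.085 + 8×15.999 = 265.736 g/mol.
Mass of Si per formula unit: 2.78 × 28.085 = 78.076 g.
Weight fraction Si = 78.076 / 265.736 = 0.2938.

29.38 weight percent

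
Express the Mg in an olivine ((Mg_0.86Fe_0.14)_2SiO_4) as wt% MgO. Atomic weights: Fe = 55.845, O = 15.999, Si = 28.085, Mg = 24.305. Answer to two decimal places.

Formula mass = 149.522 g/mol.
1.72 Mg → 1.7200 mol MgO per formula unit; M(MgO) = 40.304, so MgO mass = 69.323 g.
69.323/149.522 × 100 = 46.36 wt%.

46.36 wt%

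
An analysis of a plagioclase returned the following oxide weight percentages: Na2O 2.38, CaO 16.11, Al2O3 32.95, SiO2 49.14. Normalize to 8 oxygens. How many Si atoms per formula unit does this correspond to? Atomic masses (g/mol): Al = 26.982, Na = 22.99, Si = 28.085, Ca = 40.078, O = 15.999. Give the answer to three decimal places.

Na2O: 2.38/61.979 = 0.03840 mol → 0.07680 mol Na, 0.03840 mol O.
CaO: 16.11/56.077 = 0.28728 mol → 0.28728 mol Ca, 0.28728 mol O.
Al2O3: 32.95/101.961 = 0.32316 mol → 0.64632 mol Al, 0.96948 mol O.
SiO2: 49.14/60.083 = 0.81787 mol → 0.81787 mol Si, 1.63574 mol O.
Total oxygen = 2.93090 mol. Normalization factor = 8/2.93090 = 2.72954.
Si per 8 O = 0.81787 × 2.72954 = 2.232.

2.232 Si apfu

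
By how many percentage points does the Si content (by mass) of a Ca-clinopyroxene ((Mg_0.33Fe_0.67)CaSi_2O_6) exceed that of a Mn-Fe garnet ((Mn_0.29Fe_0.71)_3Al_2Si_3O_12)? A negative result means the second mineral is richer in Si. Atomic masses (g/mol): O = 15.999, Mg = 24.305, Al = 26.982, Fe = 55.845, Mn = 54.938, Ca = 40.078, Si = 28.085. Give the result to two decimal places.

First mineral: 56.170 g Si in 237.679 g formula = 23.63 wt% Si.
Second mineral: 84.255 g Si in 496.953 g formula = 16.95 wt% Si.
23.63% − 16.95% gives a difference of 6.68 percentage points.

6.68 percentage points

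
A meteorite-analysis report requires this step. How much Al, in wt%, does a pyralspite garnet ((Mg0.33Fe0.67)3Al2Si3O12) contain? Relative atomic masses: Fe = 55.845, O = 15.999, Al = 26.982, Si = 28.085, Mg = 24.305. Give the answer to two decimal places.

M((Mg0.33Fe0.67)3Al2Si3O12) = 466.517 g/mol.
Al contributes 2 × 26.982 = 53.964 g per mole.
53.964/466.517 = 0.1157 → 11.57%.

11.57 wt%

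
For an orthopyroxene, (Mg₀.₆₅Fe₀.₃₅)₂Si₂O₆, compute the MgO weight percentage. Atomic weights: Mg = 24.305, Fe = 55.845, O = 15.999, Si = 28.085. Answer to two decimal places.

Formula mass = 222.852 g/mol.
1.30 Mg → 1.3000 mol MgO per formula unit; M(MgO) = 40.304, so MgO mass = 52.395 g.
52.395/222.852 × 100 = 23.51 wt%.

23.51 wt%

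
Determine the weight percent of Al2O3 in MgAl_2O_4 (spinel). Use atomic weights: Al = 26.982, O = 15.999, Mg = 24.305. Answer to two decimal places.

M(MgAl_2O_4) = 142.265 g/mol; M(Al2O3) = 101.961 g/mol.
Moles Al2O3 per formula unit = 2 Al ÷ 2 = 1.0000.
Al2O3 fraction = (1.0000 × 101.961) / 142.265 = 101.961/142.265 = 0.7167.

71.67 wt%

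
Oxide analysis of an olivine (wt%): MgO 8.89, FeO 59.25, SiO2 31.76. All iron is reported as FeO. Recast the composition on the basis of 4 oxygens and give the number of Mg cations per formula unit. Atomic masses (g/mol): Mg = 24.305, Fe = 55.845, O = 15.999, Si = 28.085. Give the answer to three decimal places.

MgO: 8.89/40.304 = 0.22057 mol → 0.22057 mol Mg, 0.22057 mol O.
FeO: 59.25/71.844 = 0.82470 mol → 0.82470 mol Fe, 0.82470 mol O.
SiO2: 31.76/60.083 = 0.52860 mol → 0.52860 mol Si, 1.05720 mol O.
Total oxygen = 2.10247 mol. Normalization factor = 4/2.10247 = 1.90252.
Mg per 4 O = 0.22057 × 1.90252 = 0.420.

0.420 Mg apfu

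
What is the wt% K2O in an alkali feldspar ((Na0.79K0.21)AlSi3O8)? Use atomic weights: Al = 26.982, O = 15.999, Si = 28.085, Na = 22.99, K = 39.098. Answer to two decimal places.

Formula mass = 265.602 g/mol.
0.21 K → 0.1050 mol K2O per formula unit; M(K2O) = 94.195, so K2O mass = 9.890 g.
9.890/265.602 × 100 = 3.72 wt%.

3.72 wt%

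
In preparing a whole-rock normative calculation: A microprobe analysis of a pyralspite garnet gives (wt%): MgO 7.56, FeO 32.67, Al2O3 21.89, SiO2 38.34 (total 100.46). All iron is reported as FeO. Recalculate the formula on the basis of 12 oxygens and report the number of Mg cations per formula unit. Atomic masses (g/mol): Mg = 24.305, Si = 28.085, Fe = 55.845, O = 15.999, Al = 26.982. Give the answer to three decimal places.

MgO: 7.56/40.304 = 0.18757 mol → 0.18757 mol Mg, 0.18757 mol O.
FeO: 32.67/71.844 = 0.45474 mol → 0.45474 mol Fe, 0.45474 mol O.
Al2O3: 21.89/101.961 = 0.21469 mol → 0.42938 mol Al, 0.64407 mol O.
SiO2: 38.34/60.083 = 0.63812 mol → 0.63812 mol Si, 1.27624 mol O.
Total oxygen = 2.56262 mol. Normalization factor = 12/2.56262 = 4.68271.
Mg per 12 O = 0.18757 × 4.68271 = 0.878.

0.878 Mg apfu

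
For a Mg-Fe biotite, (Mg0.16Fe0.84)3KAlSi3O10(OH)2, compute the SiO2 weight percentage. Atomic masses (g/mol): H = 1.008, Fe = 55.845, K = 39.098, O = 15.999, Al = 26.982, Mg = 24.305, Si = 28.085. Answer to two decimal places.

Formula mass = 496.735 g/mol.
3 Si → 3.0000 mol SiO2 per formula unit; M(SiO2) = 60.083, so SiO2 mass = 180.249 g.
180.249/496.735 × 100 = 36.29 wt%.

36.29 wt%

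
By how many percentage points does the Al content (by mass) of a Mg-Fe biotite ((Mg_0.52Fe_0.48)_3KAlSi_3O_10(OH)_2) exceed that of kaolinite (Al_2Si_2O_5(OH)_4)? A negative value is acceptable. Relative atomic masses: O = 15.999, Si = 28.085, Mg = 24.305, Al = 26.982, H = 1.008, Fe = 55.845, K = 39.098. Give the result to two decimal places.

-15.07 percentage points

M((Mg_0.52Fe_0.48)_3KAlSi_3O_10(OH)_2) = 462.672 g/mol, so wt% Al = 26.982/462.672 × 100 = 5.83%.
M(Al_2Si_2O_5(OH)_4) = 258.157 g/mol, so wt% Al = 53.964/258.157 × 100 = 20.90%.
5.83 − 20.90 = -15.07 pp.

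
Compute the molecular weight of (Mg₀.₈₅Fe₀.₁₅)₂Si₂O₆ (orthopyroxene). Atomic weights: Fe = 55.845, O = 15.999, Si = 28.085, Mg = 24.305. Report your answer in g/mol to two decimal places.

210.24 g/mol

M = 1.70*24.305 + 0.30*55.845 + 2*28.085 + 6*15.999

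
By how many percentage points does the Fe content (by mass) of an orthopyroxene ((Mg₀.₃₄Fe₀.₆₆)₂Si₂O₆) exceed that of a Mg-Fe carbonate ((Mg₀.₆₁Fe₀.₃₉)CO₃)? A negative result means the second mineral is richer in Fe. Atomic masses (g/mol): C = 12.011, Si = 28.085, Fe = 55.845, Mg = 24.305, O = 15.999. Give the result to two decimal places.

M((Mg₀.₃₄Fe₀.₆₆)₂Si₂O₆) = 242.407 g/mol, so wt% Fe = 73.715/242.407 × 100 = 30.41%.
M((Mg₀.₆₁Fe₀.₃₉)CO₃) = 96.614 g/mol, so wt% Fe = 21.780/96.614 × 100 = 22.54%.
30.41 − 22.54 = 7.87 pp.

7.87 percentage points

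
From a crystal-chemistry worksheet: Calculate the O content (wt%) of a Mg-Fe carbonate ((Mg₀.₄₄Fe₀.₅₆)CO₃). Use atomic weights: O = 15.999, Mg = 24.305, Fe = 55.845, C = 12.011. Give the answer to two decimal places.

47.07 wt%

M((Mg₀.₄₄Fe₀.₅₆)CO₃) = 101.975 g/mol.
O contributes 3 × 15.999 = 47.997 g per mole.
47.997/101.975 = 0.4707 → 47.07%.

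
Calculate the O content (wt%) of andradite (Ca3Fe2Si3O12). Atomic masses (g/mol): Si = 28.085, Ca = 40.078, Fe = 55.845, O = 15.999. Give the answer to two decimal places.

Molar mass of Ca3Fe2Si3O12: 3×40.078 + 2×55.845 + 3×28.085 + 12×15.999 = 508.167 g/mol.
Mass of O per formula unit: 12 × 15.999 = 191.988 g.
Weight fraction O = 191.988 / 508.167 = 0.3778.

37.78 wt%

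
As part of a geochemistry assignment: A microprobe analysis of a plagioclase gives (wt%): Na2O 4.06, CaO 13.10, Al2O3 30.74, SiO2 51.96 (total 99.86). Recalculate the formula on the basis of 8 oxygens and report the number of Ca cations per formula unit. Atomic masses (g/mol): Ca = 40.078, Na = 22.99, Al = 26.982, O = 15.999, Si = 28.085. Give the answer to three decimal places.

Na2O: 4.06/61.979 = 0.06551 mol → 0.13102 mol Na, 0.06551 mol O.
CaO: 13.10/56.077 = 0.23361 mol → 0.23361 mol Ca, 0.23361 mol O.
Al2O3: 30.74/101.961 = 0.30149 mol → 0.60298 mol Al, 0.90447 mol O.
SiO2: 51.96/60.083 = 0.86480 mol → 0.86480 mol Si, 1.72960 mol O.
Total oxygen = 2.93319 mol. Normalization factor = 8/2.93319 = 2.72741.
Ca per 8 O = 0.23361 × 2.72741 = 0.637.

0.637 Ca apfu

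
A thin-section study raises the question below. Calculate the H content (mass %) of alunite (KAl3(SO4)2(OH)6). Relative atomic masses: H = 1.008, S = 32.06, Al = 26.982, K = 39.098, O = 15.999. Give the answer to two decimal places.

M(KAl3(SO4)2(OH)6) = 414.198 g/mol.
H contributes 6 × 1.008 = 6.048 g per mole.
6.048/414.198 = 0.0146 → 1.46%.

1.46 mass %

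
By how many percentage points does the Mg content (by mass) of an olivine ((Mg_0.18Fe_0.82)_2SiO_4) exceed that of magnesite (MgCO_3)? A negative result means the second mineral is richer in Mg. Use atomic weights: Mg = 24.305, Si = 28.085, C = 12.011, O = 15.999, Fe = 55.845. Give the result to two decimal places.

Mg in (Mg_0.18Fe_0.82)_2SiO_4: molar mass 192.417 g/mol; 0.36×24.305 = 8.750 g → 4.55 wt%.
Mg in MgCO_3: molar mass 84.313 g/mol; 1×24.305 = 24.305 g → 28.83 wt%.
Difference = 4.55 − 28.83 = -24.28 percentage points.

-24.28 percentage points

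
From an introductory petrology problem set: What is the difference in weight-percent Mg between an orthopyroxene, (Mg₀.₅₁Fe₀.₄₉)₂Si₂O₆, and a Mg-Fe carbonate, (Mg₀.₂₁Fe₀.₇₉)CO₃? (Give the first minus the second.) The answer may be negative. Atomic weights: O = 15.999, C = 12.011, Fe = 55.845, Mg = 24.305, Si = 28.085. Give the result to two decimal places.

First mineral: 24.791 g Mg in 231.683 g formula = 10.70 wt% Mg.
Second mineral: 5.104 g Mg in 109.230 g formula = 4.67 wt% Mg.
10.70% − 4.67% gives a difference of 6.03 percentage points.

6.03 percentage points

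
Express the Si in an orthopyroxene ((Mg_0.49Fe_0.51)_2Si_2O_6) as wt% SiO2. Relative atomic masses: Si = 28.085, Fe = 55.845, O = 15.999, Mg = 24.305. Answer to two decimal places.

Molar mass of (Mg_0.49Fe_0.51)_2Si_2O_6 = 0.98×24.305 + 1.02×55.845 + 2×28.085 + 6×15.999 = 232.945 g/mol.
Each formula unit contains 2 Si, equivalent to 2/1 = 2.0000 mol SiO2.
M(SiO2) = 1×28.085 + 2×15.999 = 60.083 g/mol.
Mass of SiO2 per formula unit = 2.0000 × 60.083 = 120.166 g.
SiO2 wt% = 120.166 / 232.945 × 100 = 51.59%.

51.59 wt%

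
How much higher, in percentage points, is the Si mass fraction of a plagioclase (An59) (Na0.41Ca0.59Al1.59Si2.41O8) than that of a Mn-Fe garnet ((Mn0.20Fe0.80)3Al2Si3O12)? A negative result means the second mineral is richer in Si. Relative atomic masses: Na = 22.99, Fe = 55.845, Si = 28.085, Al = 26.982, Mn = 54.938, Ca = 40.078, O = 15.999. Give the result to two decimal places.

First mineral: 67.685 g Si in 271.650 g formula = 24.92 wt% Si.
Second mineral: 84.255 g Si in 497.198 g formula = 16.95 wt% Si.
24.92% − 16.95% gives a difference of 7.97 percentage points.

7.97 percentage points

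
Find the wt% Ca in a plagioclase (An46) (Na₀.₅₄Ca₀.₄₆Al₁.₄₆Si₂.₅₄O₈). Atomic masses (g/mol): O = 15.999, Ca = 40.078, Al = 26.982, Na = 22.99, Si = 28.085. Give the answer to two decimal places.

Formula mass = 0.54*22.99 + 0.46*40.078 + 1.46*26.982 + 2.54*28.085 + 8*15.999 = 269.572 g/mol, of which 18.436 g is Ca.
So Ca makes up 18.436/269.572 = 0.0684 of the mass, i.e. 6.84%.

6.84 wt%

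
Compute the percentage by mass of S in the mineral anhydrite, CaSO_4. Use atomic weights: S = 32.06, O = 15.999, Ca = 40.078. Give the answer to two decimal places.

Formula mass = 1·40.078 + 1·32.06 + 4·15.999 = 136.134 g/mol, of which 32.060 g is S.
So S makes up 32.060/136.134 = 0.2355 of the mass, i.e. 23.55%.

23.55 wt%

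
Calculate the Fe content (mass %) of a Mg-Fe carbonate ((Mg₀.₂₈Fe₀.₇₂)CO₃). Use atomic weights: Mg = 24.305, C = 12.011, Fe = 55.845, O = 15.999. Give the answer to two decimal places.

37.57 mass %

Molar mass of (Mg₀.₂₈Fe₀.₇₂)CO₃: 0.28·24.305 + 0.72·55.845 + 1·12.011 + 3·15.999 = 107.022 g/mol.
Mass of Fe per formula unit: 0.72 × 55.845 = 40.208 g.
Weight fraction Fe = 40.208 / 107.022 = 0.3757.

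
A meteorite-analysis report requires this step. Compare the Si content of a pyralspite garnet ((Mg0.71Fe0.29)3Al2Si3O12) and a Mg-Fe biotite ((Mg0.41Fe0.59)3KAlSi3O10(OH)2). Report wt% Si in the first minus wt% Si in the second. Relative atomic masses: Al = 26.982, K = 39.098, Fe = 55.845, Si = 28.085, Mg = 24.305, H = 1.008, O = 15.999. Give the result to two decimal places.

Si in (Mg0.71Fe0.29)3Al2Si3O12: molar mass 430.562 g/mol; 3×28.085 = 84.255 g → 19.57 wt%.
Si in (Mg0.41Fe0.59)3KAlSi3O10(OH)2: molar mass 473.080 g/mol; 3×28.085 = 84.255 g → 17.81 wt%.
Difference = 19.57 − 17.81 = 1.76 percentage points.

1.76 percentage points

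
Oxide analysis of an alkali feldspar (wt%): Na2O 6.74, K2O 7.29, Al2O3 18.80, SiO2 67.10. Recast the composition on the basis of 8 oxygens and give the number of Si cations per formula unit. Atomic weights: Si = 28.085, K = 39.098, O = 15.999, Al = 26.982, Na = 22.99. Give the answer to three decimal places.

3.005 Si apfu

6.74 wt% Na2O ÷ 61.979 g/mol = 0.10875 mol, giving 0.21750 Na and 0.10875 O.
7.29 wt% K2O ÷ 94.195 g/mol = 0.07739 mol, giving 0.15478 K and 0.07739 O.
18.80 wt% Al2O3 ÷ 101.961 g/mol = 0.18438 mol, giving 0.36876 Al and 0.55314 O.
67.10 wt% SiO2 ÷ 60.083 g/mol = 1.11679 mol, giving 1.11679 Si and 2.23358 O.
Oxygen sums to 2.97286; scaling by 8/2.97286 = 2.69101 puts the formula on 8 O.
Si: 1.11679 × 2.69101 = 3.005 atoms per formula unit.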